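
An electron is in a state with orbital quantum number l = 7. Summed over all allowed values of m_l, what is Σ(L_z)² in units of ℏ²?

m_l runs from −7 to 7, i.e. {-7, -6, -5, -4, -3, -2, -1, 0, 1, 2, 3, 4, 5, 6, 7}.
Σ m_l² = l(l+1)(2l+1)/3 = 7·8·15/3 = 280.

Σ(L_z)² = 280 ℏ²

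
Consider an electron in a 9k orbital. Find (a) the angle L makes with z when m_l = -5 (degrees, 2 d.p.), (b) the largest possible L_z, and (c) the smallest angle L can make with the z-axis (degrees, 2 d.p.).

θ(m_l=-5) ≈ 131.92°; L_z,max = 7ℏ; θ_min ≈ 20.70°

For 9k, l = 7.
For m_l = -5: cos θ = -5/√56, θ ≈ 131.92°.
L_z,max = lℏ = 7ℏ.
cos θ_min = 7/√56, so θ_min ≈ 20.70°.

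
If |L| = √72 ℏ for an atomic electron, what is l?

l = 8

Since |L|² = l(l+1)ℏ², l(l+1) = 72.
Solving: l = 8.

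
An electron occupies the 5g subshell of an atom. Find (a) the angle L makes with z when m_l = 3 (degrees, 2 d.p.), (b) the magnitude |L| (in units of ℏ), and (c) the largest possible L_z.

For 5g, l = 4.
For m_l = 3: cos θ = 3/√20, θ ≈ 47.87°.
|L| = ℏ√(4·5) = 2√5 ℏ ≈ 4.472ℏ.
L_z,max = lℏ = 4ℏ.

θ(m_l=3) ≈ 47.87°; |L| = 2√5 ℏ ≈ 4.472ℏ; L_z,max = 4ℏ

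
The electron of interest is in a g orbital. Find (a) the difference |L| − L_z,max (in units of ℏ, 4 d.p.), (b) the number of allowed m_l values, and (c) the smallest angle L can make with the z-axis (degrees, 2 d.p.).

|L|−L_z,max ≈ 0.4721ℏ; 9 values; θ_min ≈ 26.57°

A g state has l = 4.
|L| − L_z,max = (2√5 − 4)ℏ ≈ 0.4721ℏ.
There are 2l+1 = 9 values of m_l.
cos θ_min = 4/√20, so θ_min ≈ 26.57°.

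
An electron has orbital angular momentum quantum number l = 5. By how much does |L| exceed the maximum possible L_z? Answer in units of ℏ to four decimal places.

|L| − L_z,max ≈ 0.4772ℏ

|L| = √30 ℏ ≈ 5.4772ℏ, while L_z,max = lℏ = 5ℏ.
The difference is (√30 − 5)ℏ ≈ 0.4772ℏ.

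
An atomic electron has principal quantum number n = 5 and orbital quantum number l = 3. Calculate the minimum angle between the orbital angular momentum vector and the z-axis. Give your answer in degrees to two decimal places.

θ_min ≈ 30.00°

|L| = √(l(l+1)) ℏ = 2√3 ℏ.
The smallest angle corresponds to the largest L_z, i.e. m_l = l = 3, giving L_z = 3ℏ.
cos θ_min = 3/√12, so θ_min ≈ 30.00°.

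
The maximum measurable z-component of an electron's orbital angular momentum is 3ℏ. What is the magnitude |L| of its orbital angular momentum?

|L| = 2√3 ℏ ≈ 3.464ℏ

The maximum L_z equals lℏ, giving l = 3.
Then |L| = ℏ√(3·4) = 2√3 ℏ.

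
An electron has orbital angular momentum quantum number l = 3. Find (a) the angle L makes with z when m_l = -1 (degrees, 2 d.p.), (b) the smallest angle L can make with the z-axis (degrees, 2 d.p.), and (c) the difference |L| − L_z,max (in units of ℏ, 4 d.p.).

θ(m_l=-1) ≈ 106.78°; θ_min ≈ 30.00°; |L|−L_z,max ≈ 0.4641ℏ

For m_l = -1: cos θ = -1/√12, θ ≈ 106.78°.
cos θ_min = 3/√12, so θ_min ≈ 30.00°.
|L| − L_z,max = (2√3 − 3)ℏ ≈ 0.4641ℏ.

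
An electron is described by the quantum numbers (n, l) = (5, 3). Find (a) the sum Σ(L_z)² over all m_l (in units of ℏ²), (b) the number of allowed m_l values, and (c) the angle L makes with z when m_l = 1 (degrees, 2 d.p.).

Σ m_l² = 28, so Σ(L_z)² = 28 ℏ².
There are 2l+1 = 7 values of m_l.
For m_l = 1: cos θ = 1/√12, θ ≈ 73.22°.

Σ(L_z)² = 28 ℏ²; 7 values; θ(m_l=1) ≈ 73.22°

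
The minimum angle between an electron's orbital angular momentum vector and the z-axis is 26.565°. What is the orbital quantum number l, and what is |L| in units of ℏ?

l = 4, |L| = 2√5 ℏ ≈ 4.472ℏ

cos²θ_min = l/(l+1) = 0.8000.
l = cos²θ/sin²θ ≈ 4.
Then |L| = ℏ√(4·5) = 2√5 ℏ.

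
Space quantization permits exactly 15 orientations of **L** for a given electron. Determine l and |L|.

l = 7, |L| = 2√14 ℏ ≈ 7.483ℏ

15 = 2l + 1, so l = (15−1)/2 = 7.
|L| = ℏ√(l(l+1)) = ℏ√(7·8) = 2√14 ℏ.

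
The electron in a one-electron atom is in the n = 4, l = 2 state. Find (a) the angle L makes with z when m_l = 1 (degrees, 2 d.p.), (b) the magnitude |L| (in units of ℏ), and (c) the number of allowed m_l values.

θ(m_l=1) ≈ 65.91°; |L| = √6 ℏ ≈ 2.449ℏ; 5 values

For m_l = 1: cos θ = 1/√6, θ ≈ 65.91°.
|L| = ℏ√(2·3) = √6 ℏ ≈ 2.449ℏ.
There are 2l+1 = 5 values of m_l.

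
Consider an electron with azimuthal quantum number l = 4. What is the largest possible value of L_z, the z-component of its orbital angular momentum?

L_z,max = 4ℏ

L_z = m_l ℏ with m_l ∈ {−4, …, 4}; the maximum is m_l = 4.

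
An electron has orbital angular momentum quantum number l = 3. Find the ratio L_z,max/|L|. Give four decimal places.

|L| = 2√3 ℏ ≈ 3.4641ℏ, while L_z,max = lℏ = 3ℏ.
L_z,max/|L| = 3/√12 = 0.8660.

L_z,max/|L| = 0.8660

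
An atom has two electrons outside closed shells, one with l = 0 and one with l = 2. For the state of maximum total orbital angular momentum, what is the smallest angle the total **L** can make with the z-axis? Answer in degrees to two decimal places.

By the triangle rule, |l₁ − l₂| ≤ L ≤ l₁ + l₂.
So L can be 2.
The maximum is L = 2, with |L_tot| = ℏ√(2·3) = √6 ℏ.
The minimum angle with z is arccos(2/√6) ≈ 35.26°.

θ_min ≈ 35.26°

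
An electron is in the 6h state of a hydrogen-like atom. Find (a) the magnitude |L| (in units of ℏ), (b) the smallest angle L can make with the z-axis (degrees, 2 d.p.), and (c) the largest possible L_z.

6h means n = 6, l = 5.
|L| = ℏ√(5·6) = √30 ℏ ≈ 5.477ℏ.
cos θ_min = 5/√30, so θ_min ≈ 24.09°.
L_z,max = lℏ = 5ℏ.

|L| = √30 ℏ ≈ 5.477ℏ; θ_min ≈ 24.09°; L_z,max = 5ℏ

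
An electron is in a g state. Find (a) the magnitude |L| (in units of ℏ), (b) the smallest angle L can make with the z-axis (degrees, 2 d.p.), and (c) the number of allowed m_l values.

The letter g corresponds to l = 4.
|L| = ℏ√(4·5) = 2√5 ℏ ≈ 4.472ℏ.
cos θ_min = 4/√20, so θ_min ≈ 26.57°.
There are 2l+1 = 9 values of m_l.

|L| = 2√5 ℏ ≈ 4.472ℏ; θ_min ≈ 26.57°; 9 values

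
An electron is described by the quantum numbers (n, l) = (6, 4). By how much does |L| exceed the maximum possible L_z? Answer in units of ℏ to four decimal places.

|L| = 2√5 ℏ ≈ 4.4721ℏ, while L_z,max = lℏ = 4ℏ.
The difference is (2√5 − 4)ℏ ≈ 0.4721ℏ.

|L| − L_z,max ≈ 0.4721ℏ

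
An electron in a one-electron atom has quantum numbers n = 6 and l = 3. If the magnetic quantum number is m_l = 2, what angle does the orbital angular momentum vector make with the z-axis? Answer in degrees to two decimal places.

θ ≈ 54.74°

|L|² = l(l+1)ℏ² = 12ℏ², so |L| = 2√3 ℏ.
L_z = m_l ℏ = 2ℏ.
cos θ = L_z/|L| = 2/√12, so θ ≈ 54.74°.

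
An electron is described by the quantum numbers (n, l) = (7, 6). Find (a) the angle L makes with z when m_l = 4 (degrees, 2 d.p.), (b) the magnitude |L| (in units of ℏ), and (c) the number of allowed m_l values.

For m_l = 4: cos θ = 4/√42, θ ≈ 51.89°.
|L| = ℏ√(6·7) = √42 ℏ ≈ 6.481ℏ.
There are 2l+1 = 13 values of m_l.

θ(m_l=4) ≈ 51.89°; |L| = √42 ℏ ≈ 6.481ℏ; 13 values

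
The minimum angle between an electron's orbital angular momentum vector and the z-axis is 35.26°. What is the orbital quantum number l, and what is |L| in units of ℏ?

l = 2, |L| = √6 ℏ ≈ 2.449ℏ

At minimum angle, m_l = l, so cos θ = l/√(l(l+1)); cos²θ = l/(l+1) = 0.6667.
Thus l = 0.6667/(1 − 0.6667) ≈ 2.
Then |L| = ℏ√(2·3) = √6 ℏ.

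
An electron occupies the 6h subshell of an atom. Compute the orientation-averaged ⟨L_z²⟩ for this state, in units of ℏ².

⟨L_z²⟩ = 10 ℏ²

6h means n = 6, l = 5.
m_l runs from −5 to 5, i.e. {-5, -4, -3, -2, -1, 0, 1, 2, 3, 4, 5}.
⟨L_z²⟩ = ℏ²·(Σ m_l²)/(2l+1) = ℏ²·110/11 = 10ℏ².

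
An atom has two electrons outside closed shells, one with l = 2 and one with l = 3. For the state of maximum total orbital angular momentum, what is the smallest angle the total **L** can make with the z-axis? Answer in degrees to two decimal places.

θ_min ≈ 24.09°

By the triangle rule, |l₁ − l₂| ≤ L ≤ l₁ + l₂.
Allowed values: L = 1, 2, 3, 4, 5.
The maximum is L = 5, with |L_tot| = ℏ√(5·6) = √30 ℏ.
The minimum angle with z is arccos(5/√30) ≈ 24.09°.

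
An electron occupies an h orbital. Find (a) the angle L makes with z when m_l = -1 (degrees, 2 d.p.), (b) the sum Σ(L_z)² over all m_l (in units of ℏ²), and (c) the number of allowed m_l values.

θ(m_l=-1) ≈ 100.52°; Σ(L_z)² = 110 ℏ²; 11 values

For an h orbital, l = 5.
For m_l = -1: cos θ = -1/√30, θ ≈ 100.52°.
Σ m_l² = 110, so Σ(L_z)² = 110 ℏ².
There are 2l+1 = 11 values of m_l.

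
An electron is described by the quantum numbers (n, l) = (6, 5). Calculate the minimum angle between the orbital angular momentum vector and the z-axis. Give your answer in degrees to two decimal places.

|L| = √(l(l+1)) ℏ = √30 ℏ.
The smallest angle corresponds to the largest L_z, i.e. m_l = l = 5, giving L_z = 5ℏ.
cos θ_min = 5/√30, so θ_min ≈ 24.09°.

θ_min ≈ 24.09°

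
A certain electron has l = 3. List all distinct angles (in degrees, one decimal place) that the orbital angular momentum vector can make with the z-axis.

|L|² = l(l+1)ℏ² = 12ℏ², so |L| = 2√3 ℏ.
cos θ = m_l/√12 for each m_l ∈ {-3, -2, -1, 0, 1, 2, 3}.

θ ∈ {30.0°, 54.7°, 73.2°, 90.0°, 106.8°, 125.3°, 150.0°}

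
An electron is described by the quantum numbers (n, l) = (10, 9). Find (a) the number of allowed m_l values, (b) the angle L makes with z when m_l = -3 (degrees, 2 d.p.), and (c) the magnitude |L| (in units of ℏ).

19 values; θ(m_l=-3) ≈ 108.43°; |L| = 3√10 ℏ ≈ 9.487ℏ

There are 2l+1 = 19 values of m_l.
For m_l = -3: cos θ = -3/√90, θ ≈ 108.43°.
|L| = ℏ√(9·10) = 3√10 ℏ ≈ 9.487ℏ.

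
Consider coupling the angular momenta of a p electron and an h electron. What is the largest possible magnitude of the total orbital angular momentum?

|L_tot|_max = √42 ℏ ≈ 6.481ℏ

By the triangle rule, |l₁ − l₂| ≤ L ≤ l₁ + l₂.
L ∈ {4, 5, 6}.
The largest magnitude corresponds to L = 6: |L_tot| = ℏ√(6·7) = √42 ℏ.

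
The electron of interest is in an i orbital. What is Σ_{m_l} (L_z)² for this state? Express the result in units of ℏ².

For an i orbital, l = 6.
m_l runs from −6 to 6, i.e. {-6, -5, -4, -3, -2, -1, 0, 1, 2, 3, 4, 5, 6}.
Summing m² from −6 to 6: Σ m_l² = 182.

Σ(L_z)² = 182 ℏ²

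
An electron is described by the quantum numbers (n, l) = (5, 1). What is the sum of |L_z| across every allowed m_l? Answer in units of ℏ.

Σ|L_z| = 2 ℏ

m_l ∈ {-1, 0, 1}.
Σ|m_l| = l(l+1) = 2.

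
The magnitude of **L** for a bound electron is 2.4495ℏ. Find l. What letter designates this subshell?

l = 2 (d orbital)

(|L|/ℏ)² = l(l+1) = 6.
Solving: l = 2.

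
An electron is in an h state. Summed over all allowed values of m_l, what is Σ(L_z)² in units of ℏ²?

For an h orbital, l = 5.
m_l runs from −5 to 5, i.e. {-5, -4, -3, -2, -1, 0, 1, 2, 3, 4, 5}.
Σ m_l² = l(l+1)(2l+1)/3 = 5·6·11/3 = 110.

Σ(L_z)² = 110 ℏ²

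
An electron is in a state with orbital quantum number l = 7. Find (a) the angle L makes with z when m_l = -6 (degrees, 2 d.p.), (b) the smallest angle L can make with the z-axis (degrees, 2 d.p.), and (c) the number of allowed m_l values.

For m_l = -6: cos θ = -6/√56, θ ≈ 143.30°.
cos θ_min = 7/√56, so θ_min ≈ 20.70°.
There are 2l+1 = 15 values of m_l.

θ(m_l=-6) ≈ 143.30°; θ_min ≈ 20.70°; 15 values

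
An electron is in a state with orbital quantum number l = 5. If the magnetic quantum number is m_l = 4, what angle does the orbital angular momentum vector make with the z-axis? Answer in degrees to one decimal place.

θ ≈ 43.1°

|L|² = l(l+1)ℏ² = 30ℏ², so |L| = √30 ℏ.
L_z = m_l ℏ = 4ℏ.
cos θ = L_z/|L| = 4/√30, so θ ≈ 43.1°.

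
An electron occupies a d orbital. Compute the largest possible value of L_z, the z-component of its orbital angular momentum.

L_z,max = 2ℏ

A d state has l = 2.
L_z = m_l ℏ with m_l ∈ {−2, …, 2}; the maximum is m_l = 2.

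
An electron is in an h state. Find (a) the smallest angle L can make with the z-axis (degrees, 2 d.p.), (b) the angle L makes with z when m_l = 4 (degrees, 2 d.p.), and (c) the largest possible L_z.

The letter h corresponds to l = 5.
cos θ_min = 5/√30, so θ_min ≈ 24.09°.
For m_l = 4: cos θ = 4/√30, θ ≈ 43.09°.
L_z,max = lℏ = 5ℏ.

θ_min ≈ 24.09°; θ(m_l=4) ≈ 43.09°; L_z,max = 5ℏ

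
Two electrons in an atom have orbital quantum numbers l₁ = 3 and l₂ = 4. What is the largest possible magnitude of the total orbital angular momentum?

|L_tot|_max = 2√14 ℏ ≈ 7.483ℏ

Angular momentum addition gives L = |l₁ − l₂|, …, l₁ + l₂.
L ∈ {1, 2, 3, 4, 5, 6, 7}.
The largest magnitude corresponds to L = 7: |L_tot| = ℏ√(7·8) = 2√14 ℏ.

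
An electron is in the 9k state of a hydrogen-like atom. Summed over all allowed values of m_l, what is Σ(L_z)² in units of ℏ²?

Σ(L_z)² = 280 ℏ²

The 9k subshell has l = 7.
m_l runs from −7 to 7, i.e. {-7, -6, -5, -4, -3, -2, -1, 0, 1, 2, 3, 4, 5, 6, 7}.
Summing m² from −7 to 7: Σ m_l² = 280.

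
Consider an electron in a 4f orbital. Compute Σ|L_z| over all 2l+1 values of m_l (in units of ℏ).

The 4f subshell has l = 3.
m_l ∈ {-3, -2, -1, 0, 1, 2, 3}.
Σ|m_l| = l(l+1) = 12.

Σ|L_z| = 12 ℏ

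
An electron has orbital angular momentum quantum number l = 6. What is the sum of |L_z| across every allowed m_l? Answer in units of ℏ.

m_l ∈ {-6, -5, -4, -3, -2, -1, 0, 1, 2, 3, 4, 5, 6}.
Σ|m_l| = 2·6(6+1)/2 = 42.

Σ|L_z| = 42 ℏ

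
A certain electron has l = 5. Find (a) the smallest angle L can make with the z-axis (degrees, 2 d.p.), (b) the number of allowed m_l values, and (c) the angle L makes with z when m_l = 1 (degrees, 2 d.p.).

θ_min ≈ 24.09°; 11 values; θ(m_l=1) ≈ 79.48°

cos θ_min = 5/√30, so θ_min ≈ 24.09°.
There are 2l+1 = 11 values of m_l.
For m_l = 1: cos θ = 1/√30, θ ≈ 79.48°.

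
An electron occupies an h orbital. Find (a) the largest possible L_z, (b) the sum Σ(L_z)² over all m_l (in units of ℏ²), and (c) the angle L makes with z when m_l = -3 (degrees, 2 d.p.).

L_z,max = 5ℏ; Σ(L_z)² = 110 ℏ²; θ(m_l=-3) ≈ 123.21°

For an h orbital, l = 5.
L_z,max = lℏ = 5ℏ.
Σ m_l² = 110, so Σ(L_z)² = 110 ℏ².
For m_l = -3: cos θ = -3/√30, θ ≈ 123.21°.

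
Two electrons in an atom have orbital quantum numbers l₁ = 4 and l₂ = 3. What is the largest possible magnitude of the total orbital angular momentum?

L runs from |4 − 3| = 1 to 4 + 3 = 7.
So L can be 1, 2, 3, 4, 5, 6, 7.
The largest magnitude corresponds to L = 7: |L_tot| = ℏ√(7·8) = 2√14 ℏ.

|L_tot|_max = 2√14 ℏ ≈ 7.483ℏ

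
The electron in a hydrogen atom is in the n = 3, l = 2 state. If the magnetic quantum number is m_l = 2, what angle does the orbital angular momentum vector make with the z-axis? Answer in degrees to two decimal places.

θ ≈ 35.26°

|L| = √(l(l+1)) ℏ = √6 ℏ.
L_z = m_l ℏ = 2ℏ.
cos θ = L_z/|L| = 2/√6, so θ ≈ 35.26°.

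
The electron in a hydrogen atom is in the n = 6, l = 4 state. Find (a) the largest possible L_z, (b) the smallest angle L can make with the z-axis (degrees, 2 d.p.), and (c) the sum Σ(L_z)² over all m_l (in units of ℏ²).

L_z,max = 4ℏ; θ_min ≈ 26.57°; Σ(L_z)² = 60 ℏ²

L_z,max = lℏ = 4ℏ.
cos θ_min = 4/√20, so θ_min ≈ 26.57°.
Σ m_l² = 60, so Σ(L_z)² = 60 ℏ².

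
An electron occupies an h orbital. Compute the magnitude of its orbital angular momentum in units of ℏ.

|L| = √30 ℏ ≈ 5.477ℏ

For an h orbital, l = 5.
|L| = ℏ√(l(l+1)) = ℏ√(5·6) = √30 ℏ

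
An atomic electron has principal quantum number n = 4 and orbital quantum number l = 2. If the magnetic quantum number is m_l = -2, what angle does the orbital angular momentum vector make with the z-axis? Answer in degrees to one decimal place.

|L| = ℏ√(l(l+1)) = √6 ℏ.
L_z = m_l ℏ = −2ℏ.
cos θ = L_z/|L| = -2/√6, so θ ≈ 144.7°.

θ ≈ 144.7°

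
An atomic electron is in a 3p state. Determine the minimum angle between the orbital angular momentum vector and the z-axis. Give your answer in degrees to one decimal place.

θ_min ≈ 45.0°

For 3p, l = 1.
|L| = ℏ√(l(l+1)) = √2 ℏ.
The smallest angle corresponds to the largest L_z, i.e. m_l = l = 1, giving L_z = 1ℏ.
cos θ_min = 1/√2, so θ_min ≈ 45.0°.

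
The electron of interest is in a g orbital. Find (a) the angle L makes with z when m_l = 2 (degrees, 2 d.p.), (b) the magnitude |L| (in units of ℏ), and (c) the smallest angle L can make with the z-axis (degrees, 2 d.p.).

θ(m_l=2) ≈ 63.43°; |L| = 2√5 ℏ ≈ 4.472ℏ; θ_min ≈ 26.57°

For a g orbital, l = 4.
For m_l = 2: cos θ = 2/√20, θ ≈ 63.43°.
|L| = ℏ√(4·5) = 2√5 ℏ ≈ 4.472ℏ.
cos θ_min = 4/√20, so θ_min ≈ 26.57°.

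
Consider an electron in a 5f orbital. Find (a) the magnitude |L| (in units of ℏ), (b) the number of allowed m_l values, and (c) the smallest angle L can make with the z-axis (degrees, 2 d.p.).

|L| = 2√3 ℏ ≈ 3.464ℏ; 7 values; θ_min ≈ 30.00°

5f means n = 5, l = 3.
|L| = ℏ√(3·4) = 2√3 ℏ ≈ 3.464ℏ.
There are 2l+1 = 7 values of m_l.
cos θ_min = 3/√12, so θ_min ≈ 30.00°.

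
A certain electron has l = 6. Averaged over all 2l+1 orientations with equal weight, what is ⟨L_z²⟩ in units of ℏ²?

The allowed m_l values are -6, -5, -4, -3, -2, -1, 0, 1, 2, 3, 4, 5, 6.
⟨L_z²⟩ = ℏ²·(Σ m_l²)/(2l+1) = ℏ²·182/13 = 14ℏ².

⟨L_z²⟩ = 14 ℏ²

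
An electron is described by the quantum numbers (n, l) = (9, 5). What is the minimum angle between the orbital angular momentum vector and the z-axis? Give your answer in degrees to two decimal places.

θ_min ≈ 24.09°

|L| = √(l(l+1)) ℏ = √30 ℏ.
The smallest angle corresponds to the largest L_z, i.e. m_l = l = 5, giving L_z = 5ℏ.
cos θ_min = 5/√30, so θ_min ≈ 24.09°.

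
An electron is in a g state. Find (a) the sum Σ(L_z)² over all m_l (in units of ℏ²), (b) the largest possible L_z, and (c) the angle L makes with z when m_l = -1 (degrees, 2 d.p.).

The letter g corresponds to l = 4.
Σ m_l² = 60, so Σ(L_z)² = 60 ℏ².
L_z,max = lℏ = 4ℏ.
For m_l = -1: cos θ = -1/√20, θ ≈ 102.92°.

Σ(L_z)² = 60 ℏ²; L_z,max = 4ℏ; θ(m_l=-1) ≈ 102.92°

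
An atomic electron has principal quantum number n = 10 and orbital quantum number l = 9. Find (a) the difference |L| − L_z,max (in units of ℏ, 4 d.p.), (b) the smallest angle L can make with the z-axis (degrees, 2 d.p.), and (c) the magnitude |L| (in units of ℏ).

|L|−L_z,max ≈ 0.4868ℏ; θ_min ≈ 18.43°; |L| = 3√10 ℏ ≈ 9.487ℏ

|L| − L_z,max = (3√10 − 9)ℏ ≈ 0.4868ℏ.
cos θ_min = 9/√90, so θ_min ≈ 18.43°.
|L| = ℏ√(9·10) = 3√10 ℏ ≈ 9.487ℏ.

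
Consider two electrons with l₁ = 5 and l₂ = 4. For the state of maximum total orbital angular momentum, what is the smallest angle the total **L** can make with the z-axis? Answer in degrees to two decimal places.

θ_min ≈ 18.43°

L runs from |5 − 4| = 1 to 5 + 4 = 9.
So L can be 1, 2, 3, 4, 5, 6, 7, 8, 9.
The maximum is L = 9, with |L_tot| = ℏ√(9·10) = 3√10 ℏ.
The minimum angle with z is arccos(9/√90) ≈ 18.43°.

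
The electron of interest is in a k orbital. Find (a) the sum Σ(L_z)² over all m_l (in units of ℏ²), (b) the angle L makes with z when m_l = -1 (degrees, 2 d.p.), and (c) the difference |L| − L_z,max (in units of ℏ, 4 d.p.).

Σ(L_z)² = 280 ℏ²; θ(m_l=-1) ≈ 97.68°; |L|−L_z,max ≈ 0.4833ℏ

The letter k corresponds to l = 7.
Σ m_l² = 280, so Σ(L_z)² = 280 ℏ².
For m_l = -1: cos θ = -1/√56, θ ≈ 97.68°.
|L| − L_z,max = (2√14 − 7)ℏ ≈ 0.4833ℏ.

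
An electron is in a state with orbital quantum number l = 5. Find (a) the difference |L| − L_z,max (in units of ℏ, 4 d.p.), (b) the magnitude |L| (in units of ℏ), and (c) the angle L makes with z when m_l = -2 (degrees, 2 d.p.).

|L| − L_z,max = (√30 − 5)ℏ ≈ 0.4772ℏ.
|L| = ℏ√(5·6) = √30 ℏ ≈ 5.477ℏ.
For m_l = -2: cos θ = -2/√30, θ ≈ 111.42°.

|L|−L_z,max ≈ 0.4772ℏ; |L| = √30 ℏ ≈ 5.477ℏ; θ(m_l=-2) ≈ 111.42°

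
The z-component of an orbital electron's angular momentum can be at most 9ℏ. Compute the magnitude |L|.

L_z,max = lℏ, so l = 9.
|L| = ℏ√(l(l+1)) = 3√10 ℏ.

|L| = 3√10 ℏ ≈ 9.487ℏ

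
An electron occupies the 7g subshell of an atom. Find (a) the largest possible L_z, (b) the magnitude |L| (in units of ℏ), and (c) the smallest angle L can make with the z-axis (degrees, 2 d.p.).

7g means n = 7, l = 4.
L_z,max = lℏ = 4ℏ.
|L| = ℏ√(4·5) = 2√5 ℏ ≈ 4.472ℏ.
cos θ_min = 4/√20, so θ_min ≈ 26.57°.

L_z,max = 4ℏ; |L| = 2√5 ℏ ≈ 4.472ℏ; θ_min ≈ 26.57°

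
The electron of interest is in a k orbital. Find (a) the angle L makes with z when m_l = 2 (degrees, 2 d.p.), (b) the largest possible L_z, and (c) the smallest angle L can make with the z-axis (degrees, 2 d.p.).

θ(m_l=2) ≈ 74.50°; L_z,max = 7ℏ; θ_min ≈ 20.70°

For a k orbital, l = 7.
For m_l = 2: cos θ = 2/√56, θ ≈ 74.50°.
L_z,max = lℏ = 7ℏ.
cos θ_min = 7/√56, so θ_min ≈ 20.70°.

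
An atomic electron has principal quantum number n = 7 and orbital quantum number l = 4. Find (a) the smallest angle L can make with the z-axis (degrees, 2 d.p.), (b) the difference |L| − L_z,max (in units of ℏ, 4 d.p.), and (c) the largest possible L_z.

θ_min ≈ 26.57°; |L|−L_z,max ≈ 0.4721ℏ; L_z,max = 4ℏ

cos θ_min = 4/√20, so θ_min ≈ 26.57°.
|L| − L_z,max = (2√5 − 4)ℏ ≈ 0.4721ℏ.
L_z,max = lℏ = 4ℏ.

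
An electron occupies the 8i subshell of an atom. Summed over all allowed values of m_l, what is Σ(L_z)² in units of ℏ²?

Σ(L_z)² = 182 ℏ²

8i means n = 8, l = 6.
The allowed m_l values are -6, -5, -4, -3, -2, -1, 0, 1, 2, 3, 4, 5, 6.
Σ m_l² = l(l+1)(2l+1)/3 = 6·7·13/3 = 182.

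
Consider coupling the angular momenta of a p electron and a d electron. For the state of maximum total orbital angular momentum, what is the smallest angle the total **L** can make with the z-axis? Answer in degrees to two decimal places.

By the triangle rule, |l₁ − l₂| ≤ L ≤ l₁ + l₂.
So L can be 1, 2, 3.
The maximum is L = 3, with |L_tot| = ℏ√(3·4) = 2√3 ℏ.
The minimum angle with z is arccos(3/√12) ≈ 30.00°.

θ_min ≈ 30.00°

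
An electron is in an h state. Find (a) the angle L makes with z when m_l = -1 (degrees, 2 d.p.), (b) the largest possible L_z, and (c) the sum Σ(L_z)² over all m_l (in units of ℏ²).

θ(m_l=-1) ≈ 100.52°; L_z,max = 5ℏ; Σ(L_z)² = 110 ℏ²

An h state has l = 5.
For m_l = -1: cos θ = -1/√30, θ ≈ 100.52°.
L_z,max = lℏ = 5ℏ.
Σ m_l² = 110, so Σ(L_z)² = 110 ℏ².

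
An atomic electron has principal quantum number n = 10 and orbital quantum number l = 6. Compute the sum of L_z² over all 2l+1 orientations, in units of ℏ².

Σ(L_z)² = 182 ℏ²

The allowed m_l values are -6, -5, -4, -3, -2, -1, 0, 1, 2, 3, 4, 5, 6.
Summing m² from −6 to 6: Σ m_l² = 182.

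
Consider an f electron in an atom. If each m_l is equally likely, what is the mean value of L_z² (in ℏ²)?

For an f orbital, l = 3.
The allowed m_l values are -3, -2, -1, 0, 1, 2, 3.
⟨L_z²⟩ = ℏ²·l(l+1)/3 = 4ℏ².

⟨L_z²⟩ = 4 ℏ²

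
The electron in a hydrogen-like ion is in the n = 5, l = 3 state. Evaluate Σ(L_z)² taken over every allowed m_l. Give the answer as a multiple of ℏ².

Σ(L_z)² = 28 ℏ²

The allowed m_l values are -3, -2, -1, 0, 1, 2, 3.
Σ m_l² = l(l+1)(2l+1)/3 = 3·4·7/3 = 28.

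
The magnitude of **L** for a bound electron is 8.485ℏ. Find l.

l = 8

Since |L|² = l(l+1)ℏ², l(l+1) = 72.
Solving: l = 8.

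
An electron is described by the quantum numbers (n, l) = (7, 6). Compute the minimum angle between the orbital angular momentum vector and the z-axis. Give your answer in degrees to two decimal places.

θ_min ≈ 22.21°

|L| = √(l(l+1)) ℏ = √42 ℏ.
The smallest angle corresponds to the largest L_z, i.e. m_l = l = 6, giving L_z = 6ℏ.
cos θ_min = 6/√42, so θ_min ≈ 22.21°.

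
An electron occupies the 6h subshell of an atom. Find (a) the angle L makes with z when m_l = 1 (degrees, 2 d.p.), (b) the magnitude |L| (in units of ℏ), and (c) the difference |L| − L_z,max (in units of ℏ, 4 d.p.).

θ(m_l=1) ≈ 79.48°; |L| = √30 ℏ ≈ 5.477ℏ; |L|−L_z,max ≈ 0.4772ℏ

6h means n = 6, l = 5.
For m_l = 1: cos θ = 1/√30, θ ≈ 79.48°.
|L| = ℏ√(5·6) = √30 ℏ ≈ 5.477ℏ.
|L| − L_z,max = (√30 − 5)ℏ ≈ 0.4772ℏ.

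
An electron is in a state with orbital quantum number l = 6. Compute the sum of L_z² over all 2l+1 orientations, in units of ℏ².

The allowed m_l values are -6, -5, -4, -3, -2, -1, 0, 1, 2, 3, 4, 5, 6.
Summing m² from −6 to 6: Σ m_l² = 182.

Σ(L_z)² = 182 ℏ²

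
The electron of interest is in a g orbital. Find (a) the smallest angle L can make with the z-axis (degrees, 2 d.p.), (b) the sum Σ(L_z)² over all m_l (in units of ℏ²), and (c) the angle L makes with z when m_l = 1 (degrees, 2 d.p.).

θ_min ≈ 26.57°; Σ(L_z)² = 60 ℏ²; θ(m_l=1) ≈ 77.08°

The letter g corresponds to l = 4.
cos θ_min = 4/√20, so θ_min ≈ 26.57°.
Σ m_l² = 60, so Σ(L_z)² = 60 ℏ².
For m_l = 1: cos θ = 1/√20, θ ≈ 77.08°.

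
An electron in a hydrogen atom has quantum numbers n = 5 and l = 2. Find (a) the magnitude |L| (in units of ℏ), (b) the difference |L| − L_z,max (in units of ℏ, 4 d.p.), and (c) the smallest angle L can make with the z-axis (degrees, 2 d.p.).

|L| = √6 ℏ ≈ 2.449ℏ; |L|−L_z,max ≈ 0.4495ℏ; θ_min ≈ 35.26°

|L| = ℏ√(2·3) = √6 ℏ ≈ 2.449ℏ.
|L| − L_z,max = (√6 − 2)ℏ ≈ 0.4495ℏ.
cos θ_min = 2/√6, so θ_min ≈ 35.26°.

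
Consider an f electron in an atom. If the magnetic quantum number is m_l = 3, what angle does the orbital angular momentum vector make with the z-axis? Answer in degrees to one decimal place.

For an f orbital, l = 3.
|L| = ℏ√(l(l+1)) = 2√3 ℏ.
L_z = m_l ℏ = 3ℏ.
cos θ = L_z/|L| = 3/√12, so θ ≈ 30.0°.

θ ≈ 30.0°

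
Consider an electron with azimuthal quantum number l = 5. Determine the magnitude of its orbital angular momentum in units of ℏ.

|L| = ℏ√(l(l+1)) = ℏ√(5·6) = √30 ℏ

|L| = √30 ℏ ≈ 5.477ℏ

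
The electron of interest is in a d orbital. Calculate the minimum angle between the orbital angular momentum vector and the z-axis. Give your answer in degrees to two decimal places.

θ_min ≈ 35.26°

A d state has l = 2.
|L|² = l(l+1)ℏ² = 6ℏ², so |L| = √6 ℏ.
The smallest angle corresponds to the largest L_z, i.e. m_l = l = 2, giving L_z = 2ℏ.
cos θ_min = 2/√6, so θ_min ≈ 35.26°.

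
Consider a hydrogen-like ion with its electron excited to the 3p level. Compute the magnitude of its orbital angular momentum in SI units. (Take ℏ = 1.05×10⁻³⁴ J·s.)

The 3p level has l = 1.
|L| = ℏ√(l(l+1)) = ℏ√(1·2) = √2 ℏ
Numerically, |L| = 1.414 × (1.05×10⁻³⁴ J·s) = 1.48×10⁻³⁴ J·s.

|L| = 1.48×10⁻³⁴ J·s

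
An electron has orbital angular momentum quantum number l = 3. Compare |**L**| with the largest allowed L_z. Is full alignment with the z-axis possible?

|L| = 2√3 ℏ ≈ 3.4641ℏ, while L_z,max = lℏ = 3ℏ.
Since |L| > L_z,max, the vector can never point exactly along z; the closest it comes is θ_min = arccos(3/√12) ≈ 30.0°.

No: L_z,max = 3ℏ < |L| = 2√3 ℏ ≈ 3.464ℏ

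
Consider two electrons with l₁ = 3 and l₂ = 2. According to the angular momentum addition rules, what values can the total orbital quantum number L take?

L runs from |3 − 2| = 1 to 3 + 2 = 5.
So L can be 1, 2, 3, 4, 5.

L = 1, 2, 3, 4, 5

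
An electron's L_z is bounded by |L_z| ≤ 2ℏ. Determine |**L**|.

|L| = √6 ℏ ≈ 2.449ℏ

The maximum L_z equals lℏ, giving l = 2.
|L| = √(l(l+1)) ℏ = √6 ℏ.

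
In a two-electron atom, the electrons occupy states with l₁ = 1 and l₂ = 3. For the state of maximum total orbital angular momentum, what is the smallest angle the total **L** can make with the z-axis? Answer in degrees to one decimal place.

The total orbital quantum number L ranges from |l₁ − l₂| to l₁ + l₂ in integer steps.
Allowed values: L = 2, 3, 4.
The maximum is L = 4, with |L_tot| = ℏ√(4·5) = 2√5 ℏ.
The minimum angle with z is arccos(4/√20) ≈ 26.6°.

θ_min ≈ 26.6°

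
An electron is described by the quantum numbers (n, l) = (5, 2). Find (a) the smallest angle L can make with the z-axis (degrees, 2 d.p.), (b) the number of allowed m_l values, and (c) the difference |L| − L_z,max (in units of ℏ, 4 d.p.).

cos θ_min = 2/√6, so θ_min ≈ 35.26°.
There are 2l+1 = 5 values of m_l.
|L| − L_z,max = (√6 − 2)ℏ ≈ 0.4495ℏ.

θ_min ≈ 35.26°; 5 values; |L|−L_z,max ≈ 0.4495ℏ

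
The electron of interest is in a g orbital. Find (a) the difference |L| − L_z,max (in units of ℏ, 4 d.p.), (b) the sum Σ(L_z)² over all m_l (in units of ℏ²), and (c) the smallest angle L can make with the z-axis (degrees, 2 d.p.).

The letter g corresponds to l = 4.
|L| − L_z,max = (2√5 − 4)ℏ ≈ 0.4721ℏ.
Σ m_l² = 60, so Σ(L_z)² = 60 ℏ².
cos θ_min = 4/√20, so θ_min ≈ 26.57°.

|L|−L_z,max ≈ 0.4721ℏ; Σ(L_z)² = 60 ℏ²; θ_min ≈ 26.57°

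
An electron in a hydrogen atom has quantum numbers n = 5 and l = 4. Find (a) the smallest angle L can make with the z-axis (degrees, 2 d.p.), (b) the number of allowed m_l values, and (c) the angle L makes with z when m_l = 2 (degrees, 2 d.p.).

θ_min ≈ 26.57°; 9 values; θ(m_l=2) ≈ 63.43°

cos θ_min = 4/√20, so θ_min ≈ 26.57°.
There are 2l+1 = 9 values of m_l.
For m_l = 2: cos θ = 2/√20, θ ≈ 63.43°.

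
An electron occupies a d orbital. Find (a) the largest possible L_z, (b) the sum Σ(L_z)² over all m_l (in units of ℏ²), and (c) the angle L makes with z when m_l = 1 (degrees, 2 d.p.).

For a d orbital, l = 2.
L_z,max = lℏ = 2ℏ.
Σ m_l² = 10, so Σ(L_z)² = 10 ℏ².
For m_l = 1: cos θ = 1/√6, θ ≈ 65.91°.

L_z,max = 2ℏ; Σ(L_z)² = 10 ℏ²; θ(m_l=1) ≈ 65.91°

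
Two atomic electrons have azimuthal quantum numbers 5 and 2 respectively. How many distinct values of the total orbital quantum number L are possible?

The total orbital quantum number L ranges from |l₁ − l₂| to l₁ + l₂ in integer steps.
L ∈ {3, 4, 5, 6, 7}.
That is 5 values.

5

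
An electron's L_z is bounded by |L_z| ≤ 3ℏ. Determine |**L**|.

|L| = 2√3 ℏ ≈ 3.464ℏ

L_z,max = lℏ, so l = 3.
|L| = √(l(l+1)) ℏ = 2√3 ℏ.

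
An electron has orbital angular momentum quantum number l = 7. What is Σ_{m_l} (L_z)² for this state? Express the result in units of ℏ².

m_l ∈ {-7, -6, -5, -4, -3, -2, -1, 0, 1, 2, 3, 4, 5, 6, 7}.
Summing m² from −7 to 7: Σ m_l² = 280.

Σ(L_z)² = 280 ℏ²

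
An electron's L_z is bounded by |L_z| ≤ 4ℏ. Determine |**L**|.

|L| = 2√5 ℏ ≈ 4.472ℏ

Since max m_l = l, l = 4.
Then |L| = ℏ√(4·5) = 2√5 ℏ.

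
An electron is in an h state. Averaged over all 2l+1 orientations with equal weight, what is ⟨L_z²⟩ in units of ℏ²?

The letter h corresponds to l = 5.
The allowed m_l values are -5, -4, -3, -2, -1, 0, 1, 2, 3, 4, 5.
⟨L_z²⟩ = ℏ²·l(l+1)/3 = 10ℏ².

⟨L_z²⟩ = 10 ℏ²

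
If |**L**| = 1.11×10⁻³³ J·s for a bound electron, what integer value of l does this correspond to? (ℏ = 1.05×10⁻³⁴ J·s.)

l = 10

Dividing by ℏ: |L|/ℏ ≈ 10.571.
Set l(l+1) = 111.76; the integer solution is l = 10.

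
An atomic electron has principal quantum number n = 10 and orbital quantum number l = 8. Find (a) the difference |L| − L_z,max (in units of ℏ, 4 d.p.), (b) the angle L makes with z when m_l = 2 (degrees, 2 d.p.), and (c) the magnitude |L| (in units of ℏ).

|L| − L_z,max = (6√2 − 8)ℏ ≈ 0.4853ℏ.
For m_l = 2: cos θ = 2/√72, θ ≈ 76.37°.
|L| = ℏ√(8·9) = 6√2 ℏ ≈ 8.485ℏ.

|L|−L_z,max ≈ 0.4853ℏ; θ(m_l=2) ≈ 76.37°; |L| = 6√2 ℏ ≈ 8.485ℏ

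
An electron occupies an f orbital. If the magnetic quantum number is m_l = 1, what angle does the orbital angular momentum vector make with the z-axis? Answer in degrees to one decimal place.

The letter f corresponds to l = 3.
|L|² = l(l+1)ℏ² = 12ℏ², so |L| = 2√3 ℏ.
L_z = m_l ℏ = 1ℏ.
cos θ = L_z/|L| = 1/√12, so θ ≈ 73.2°.

θ ≈ 73.2°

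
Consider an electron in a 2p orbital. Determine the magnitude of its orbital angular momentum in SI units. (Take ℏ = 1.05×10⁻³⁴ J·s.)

The 2p subshell has l = 1.
|L| = ℏ√(l(l+1)) = ℏ√(1·2) = √2 ℏ
Numerically, |L| = 1.414 × (1.05×10⁻³⁴ J·s) = 1.48×10⁻³⁴ J·s.

|L| = 1.48×10⁻³⁴ J·s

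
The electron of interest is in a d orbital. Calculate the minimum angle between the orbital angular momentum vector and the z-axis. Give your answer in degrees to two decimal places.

The letter d corresponds to l = 2.
|L| = √(l(l+1)) ℏ = √6 ℏ.
The smallest angle corresponds to the largest L_z, i.e. m_l = l = 2, giving L_z = 2ℏ.
cos θ_min = 2/√6, so θ_min ≈ 35.26°.

θ_min ≈ 35.26°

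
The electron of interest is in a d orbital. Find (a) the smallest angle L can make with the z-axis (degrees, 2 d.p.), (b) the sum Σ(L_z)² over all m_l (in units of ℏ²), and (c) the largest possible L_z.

The letter d corresponds to l = 2.
cos θ_min = 2/√6, so θ_min ≈ 35.26°.
Σ m_l² = 10, so Σ(L_z)² = 10 ℏ².
L_z,max = lℏ = 2ℏ.

θ_min ≈ 35.26°; Σ(L_z)² = 10 ℏ²; L_z,max = 2ℏ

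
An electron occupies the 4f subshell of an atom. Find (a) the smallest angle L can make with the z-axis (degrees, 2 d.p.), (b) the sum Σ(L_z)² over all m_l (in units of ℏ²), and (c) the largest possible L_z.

The 4f subshell has l = 3.
cos θ_min = 3/√12, so θ_min ≈ 30.00°.
Σ m_l² = 28, so Σ(L_z)² = 28 ℏ².
L_z,max = lℏ = 3ℏ.

θ_min ≈ 30.00°; Σ(L_z)² = 28 ℏ²; L_z,max = 3ℏ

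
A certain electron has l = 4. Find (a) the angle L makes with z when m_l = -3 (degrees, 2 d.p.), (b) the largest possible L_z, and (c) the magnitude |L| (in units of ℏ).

For m_l = -3: cos θ = -3/√20, θ ≈ 132.13°.
L_z,max = lℏ = 4ℏ.
|L| = ℏ√(4·5) = 2√5 ℏ ≈ 4.472ℏ.

θ(m_l=-3) ≈ 132.13°; L_z,max = 4ℏ; |L| = 2√5 ℏ ≈ 4.472ℏ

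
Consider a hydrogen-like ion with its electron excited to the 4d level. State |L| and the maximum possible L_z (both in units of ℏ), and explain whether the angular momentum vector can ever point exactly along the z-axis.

No: L_z,max = 2ℏ < |L| = √6 ℏ ≈ 2.449ℏ

The 4d level has l = 2.
|L| = √6 ℏ ≈ 2.4495ℏ, while L_z,max = lℏ = 2ℏ.
Since |L| > L_z,max, the vector can never point exactly along z; the closest it comes is θ_min = arccos(2/√6) ≈ 35.3°.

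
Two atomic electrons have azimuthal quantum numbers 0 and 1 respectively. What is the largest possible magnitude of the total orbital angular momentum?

|L_tot|_max = √2 ℏ ≈ 1.414ℏ

L runs from |0 − 1| = 1 to 0 + 1 = 1.
L ∈ {1}.
The largest magnitude corresponds to L = 1: |L_tot| = ℏ√(1·2) = √2 ℏ.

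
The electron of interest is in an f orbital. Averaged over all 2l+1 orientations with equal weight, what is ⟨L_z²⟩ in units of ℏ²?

The letter f corresponds to l = 3.
m_l ∈ {-3, -2, -1, 0, 1, 2, 3}.
⟨L_z²⟩ = ℏ²·l(l+1)/3 = 4ℏ².

⟨L_z²⟩ = 4 ℏ²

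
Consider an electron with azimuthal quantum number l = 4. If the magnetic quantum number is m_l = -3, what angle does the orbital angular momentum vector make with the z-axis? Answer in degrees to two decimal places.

θ ≈ 132.13°

|L| = √(l(l+1)) ℏ = 2√5 ℏ.
L_z = m_l ℏ = −3ℏ.
cos θ = L_z/|L| = -3/√20, so θ ≈ 132.13°.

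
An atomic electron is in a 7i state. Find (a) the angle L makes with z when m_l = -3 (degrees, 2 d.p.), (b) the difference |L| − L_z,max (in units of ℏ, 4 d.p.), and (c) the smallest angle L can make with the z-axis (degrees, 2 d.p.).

7i means n = 7, l = 6.
For m_l = -3: cos θ = -3/√42, θ ≈ 117.58°.
|L| − L_z,max = (√42 − 6)ℏ ≈ 0.4807ℏ.
cos θ_min = 6/√42, so θ_min ≈ 22.21°.

θ(m_l=-3) ≈ 117.58°; |L|−L_z,max ≈ 0.4807ℏ; θ_min ≈ 22.21°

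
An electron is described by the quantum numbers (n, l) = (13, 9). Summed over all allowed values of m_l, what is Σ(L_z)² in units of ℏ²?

Σ(L_z)² = 570 ℏ²

m_l ∈ {-9, -8, -7, -6, -5, -4, -3, -2, -1, 0, 1, 2, 3, 4, 5, 6, 7, 8, 9}.
Summing m² from −9 to 9: Σ m_l² = 570.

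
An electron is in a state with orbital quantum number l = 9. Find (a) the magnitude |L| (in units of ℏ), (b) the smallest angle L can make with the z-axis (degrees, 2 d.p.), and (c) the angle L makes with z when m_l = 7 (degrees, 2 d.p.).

|L| = ℏ√(9·10) = 3√10 ℏ ≈ 9.487ℏ.
cos θ_min = 9/√90, so θ_min ≈ 18.43°.
For m_l = 7: cos θ = 7/√90, θ ≈ 42.45°.

|L| = 3√10 ℏ ≈ 9.487ℏ; θ_min ≈ 18.43°; θ(m_l=7) ≈ 42.45°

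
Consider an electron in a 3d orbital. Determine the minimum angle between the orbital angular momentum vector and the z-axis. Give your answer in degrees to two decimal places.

3d means n = 3, l = 2.
|L|² = l(l+1)ℏ² = 6ℏ², so |L| = √6 ℏ.
The smallest angle corresponds to the largest L_z, i.e. m_l = l = 2, giving L_z = 2ℏ.
cos θ_min = 2/√6, so θ_min ≈ 35.26°.

θ_min ≈ 35.26°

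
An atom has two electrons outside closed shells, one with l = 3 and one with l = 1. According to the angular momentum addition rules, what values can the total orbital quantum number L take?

L = 2, 3, 4

L runs from |3 − 1| = 2 to 3 + 1 = 4.
So L can be 2, 3, 4.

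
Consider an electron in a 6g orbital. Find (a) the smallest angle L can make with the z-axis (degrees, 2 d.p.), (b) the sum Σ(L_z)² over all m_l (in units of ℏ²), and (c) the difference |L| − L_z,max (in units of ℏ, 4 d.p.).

For 6g, l = 4.
cos θ_min = 4/√20, so θ_min ≈ 26.57°.
Σ m_l² = 60, so Σ(L_z)² = 60 ℏ².
|L| − L_z,max = (2√5 − 4)ℏ ≈ 0.4721ℏ.

θ_min ≈ 26.57°; Σ(L_z)² = 60 ℏ²; |L|−L_z,max ≈ 0.4721ℏ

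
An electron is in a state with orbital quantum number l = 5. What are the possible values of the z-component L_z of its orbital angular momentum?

L_z = m_l ℏ with m_l ranging from −l to +l in integer steps.
For l = 5: m_l ∈ {-5, -4, -3, -2, -1, 0, 1, 2, 3, 4, 5}.

L_z ∈ {−5ℏ, −4ℏ, −3ℏ, −2ℏ, −ℏ, 0, ℏ, 2ℏ, 3ℏ, 4ℏ, 5ℏ}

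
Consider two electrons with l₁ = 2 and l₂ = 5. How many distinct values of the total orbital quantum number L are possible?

Angular momentum addition gives L = |l₁ − l₂|, …, l₁ + l₂.
So L can be 3, 4, 5, 6, 7.
That is 5 values.

5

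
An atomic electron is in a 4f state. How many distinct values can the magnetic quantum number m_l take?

4f means n = 4, l = 3.
The number of m_l values is 2l + 1 = 2·3 + 1 = 7.

7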